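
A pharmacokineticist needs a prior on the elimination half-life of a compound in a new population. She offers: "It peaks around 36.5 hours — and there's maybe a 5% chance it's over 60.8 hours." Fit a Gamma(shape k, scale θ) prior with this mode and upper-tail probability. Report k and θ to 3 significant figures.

Gamma(k,θ) with k>1 has mode (k−1)θ, so θ = 36.5/(k−1).
Need P(X < 60.8) = 0.95 with θ tied to k this way. Start at k = 2, θ = 36.5: P(X<60.8) ≈ 0.496.
Too low — raise k to concentrate. Iterating converges to k ≈ 11.7.
Then θ = 36.5/(11.7−1) ≈ 3.4.

k ≈ 11.7, θ ≈ 3.4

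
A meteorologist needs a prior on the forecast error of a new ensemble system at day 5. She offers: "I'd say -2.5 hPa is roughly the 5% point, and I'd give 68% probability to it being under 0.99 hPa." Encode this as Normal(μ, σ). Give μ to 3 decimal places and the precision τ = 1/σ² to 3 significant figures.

μ = 0.217, τ = 0.366

The p-quantile of Normal(μ,σ) is μ + z_p·σ, with z_{0.05} = -1.645 and z_{0.68} = 0.4677.
Eliminate σ: μ = (z₂·x₁ − z₁·x₂)/(z₂ − z₁) = (0.4677·-2.5 − (-1.645)·0.99)/2.113 = 0.217.
Then σ = (x₂ − x₁)/(z₂ − z₁) = (0.99 − -2.5)/2.113 = 1.652.
Precision τ = 1/σ² = 1/1.652² = 0.366.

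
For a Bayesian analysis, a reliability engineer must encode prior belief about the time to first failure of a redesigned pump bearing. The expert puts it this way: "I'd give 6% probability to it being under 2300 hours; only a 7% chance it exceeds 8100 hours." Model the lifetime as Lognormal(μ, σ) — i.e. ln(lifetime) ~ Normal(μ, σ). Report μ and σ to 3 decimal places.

If T ~ Lognormal(μ,σ) then ln T ~ Normal(μ,σ), so the p-quantile of ln T is μ + z_p·σ.
ln(2300) = 7.741 and ln(8100) = 9; z_{0.06} = -1.555, z_{0.93} = 1.476.
σ = (9 − 7.741)/(1.476 − (-1.555)) = 0.415.
μ = 7.741 − (-1.555)·0.415 = 8.387.

μ ≈ 8.387, σ ≈ 0.415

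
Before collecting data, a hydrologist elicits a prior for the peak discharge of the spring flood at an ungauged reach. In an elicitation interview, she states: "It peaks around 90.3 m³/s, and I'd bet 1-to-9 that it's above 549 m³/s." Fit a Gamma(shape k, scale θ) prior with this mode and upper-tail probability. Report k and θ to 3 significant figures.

k ≈ 1.52, θ ≈ 174

Gamma(k,θ) with k>1 has mode (k−1)θ, so θ = 90.3/(k−1).
Need P(X < 549) = 0.9 with θ tied to k this way. Start at k = 2, θ = 90.3: P(X<549) ≈ 0.984.
Too high — lower k to spread out. Iterating converges to k ≈ 1.52.
Then θ = 90.3/(1.52−1) ≈ 174.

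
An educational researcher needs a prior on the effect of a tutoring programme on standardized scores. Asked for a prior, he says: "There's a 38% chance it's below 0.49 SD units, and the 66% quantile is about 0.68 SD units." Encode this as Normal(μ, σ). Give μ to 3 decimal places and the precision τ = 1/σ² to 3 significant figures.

μ = 0.571, τ = 14.3

The p-quantile of Normal(μ,σ) is μ + z_p·σ, with z_{0.38} = -0.3055 and z_{0.66} = 0.4125.
Eliminate σ: μ = (z₂·x₁ − z₁·x₂)/(z₂ − z₁) = (0.4125·0.49 − (-0.3055)·0.68)/0.7179 = 0.571.
Then σ = (x₂ − x₁)/(z₂ − z₁) = (0.68 − 0.49)/0.7179 = 0.265.
Precision τ = 1/σ² = 1/0.2646² = 14.3.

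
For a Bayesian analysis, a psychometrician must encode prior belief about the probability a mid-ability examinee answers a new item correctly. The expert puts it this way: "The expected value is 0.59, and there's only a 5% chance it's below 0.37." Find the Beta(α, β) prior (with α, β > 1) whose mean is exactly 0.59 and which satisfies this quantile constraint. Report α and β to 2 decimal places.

α ≈ 8.02, β ≈ 5.57

With mean 0.59 fixed, write α = 0.59s, β = 0.41s where s = α+β.
Need P(θ < 0.37) = 0.05 under Beta(0.59s, 0.41s). Normal approximation: (q−m)/√(m(1−m)/s) ≈ z_{0.05} = -1.64, so s ≈ 0.59·0.41·(-1.64)²/(0.37−0.59)² = 13.5.
At s = 13.5: P(θ<0.37) ≈ 0.050. Adjusting to match 0.05 gives s ≈ 13.58.
So α = 0.59·13.58 ≈ 8.02, β = 0.41·13.58 ≈ 5.57.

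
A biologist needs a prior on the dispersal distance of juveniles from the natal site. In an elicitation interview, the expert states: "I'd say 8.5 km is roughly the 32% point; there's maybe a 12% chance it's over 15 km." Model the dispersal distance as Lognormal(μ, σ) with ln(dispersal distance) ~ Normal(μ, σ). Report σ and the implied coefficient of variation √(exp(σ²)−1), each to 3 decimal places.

σ ≈ 0.346, CV ≈ 0.356

If T ~ Lognormal(μ,σ) then ln T ~ Normal(μ,σ), so the p-quantile of ln T is μ + z_p·σ.
ln(8.5) = 2.14 and ln(15) = 2.708; z_{0.32} = -0.4677, z_{0.88} = 1.175.
σ = (2.708 − 2.14)/(1.175 − (-0.4677)) = 0.346.
μ = 2.14 − (-0.4677)·0.346 = 2.302.
CV = √(exp(σ²)−1) = √(exp(0.1196)−1) = 0.356.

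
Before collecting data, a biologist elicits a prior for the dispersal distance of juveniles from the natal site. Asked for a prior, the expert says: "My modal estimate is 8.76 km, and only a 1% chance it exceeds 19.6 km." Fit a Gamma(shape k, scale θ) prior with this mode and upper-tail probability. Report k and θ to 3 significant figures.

Gamma(k,θ) with k>1 has mode (k−1)θ, so θ = 8.76/(k−1).
Need P(X < 19.6) = 0.99 with θ tied to k this way. Start at k = 2, θ = 8.76: P(X<19.6) ≈ 0.654.
Too low — raise k to concentrate. Iterating converges to k ≈ 8.41.
Then θ = 8.76/(8.41−1) ≈ 1.18.

k ≈ 8.41, θ ≈ 1.18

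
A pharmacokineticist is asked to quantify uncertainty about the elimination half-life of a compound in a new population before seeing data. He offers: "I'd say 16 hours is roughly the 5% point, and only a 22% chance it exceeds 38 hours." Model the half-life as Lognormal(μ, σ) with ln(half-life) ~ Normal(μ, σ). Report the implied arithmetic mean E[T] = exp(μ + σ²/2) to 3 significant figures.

If T ~ Lognormal(μ,σ) then ln T ~ Normal(μ,σ), so the p-quantile of ln T is μ + z_p·σ.
ln(16) = 2.773 and ln(38) = 3.638; z_{0.05} = -1.645, z_{0.78} = 0.7722.
σ = (3.638 − 2.773)/(0.7722 − (-1.645)) = 0.358.
μ = 2.773 − (-1.645)·0.358 = 3.361.
E[T] = exp(μ + σ²/2) = exp(3.361 + 0.0640) = 30.7 hours.

E[T] ≈ 30.7 hours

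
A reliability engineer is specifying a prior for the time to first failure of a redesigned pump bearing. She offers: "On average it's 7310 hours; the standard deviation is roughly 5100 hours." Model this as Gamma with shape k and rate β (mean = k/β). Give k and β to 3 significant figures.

For Gamma(k, rate β): mean = k/β, variance = k/β², so CV = 1/√k.
CV = SD/mean = 5100/7310 = 0.6977, hence k = 1/CV² = 2.05.
Then β = k/mean = 2.05/7310 = 0.000281.

k ≈ 2.05, β ≈ 0.000281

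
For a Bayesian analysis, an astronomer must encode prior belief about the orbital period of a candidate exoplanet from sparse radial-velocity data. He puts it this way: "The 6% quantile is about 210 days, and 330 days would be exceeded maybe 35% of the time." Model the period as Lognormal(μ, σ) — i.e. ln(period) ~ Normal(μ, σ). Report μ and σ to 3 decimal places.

μ ≈ 5.709, σ ≈ 0.233

If T ~ Lognormal(μ,σ) then ln T ~ Normal(μ,σ), so the p-quantile of ln T is μ + z_p·σ.
ln(210) = 5.347 and ln(330) = 5.799; z_{0.06} = -1.555, z_{0.65} = 0.3853.
σ = (5.799 − 5.347)/(0.3853 − (-1.555)) = 0.233.
μ = 5.347 − (-1.555)·0.233 = 5.709.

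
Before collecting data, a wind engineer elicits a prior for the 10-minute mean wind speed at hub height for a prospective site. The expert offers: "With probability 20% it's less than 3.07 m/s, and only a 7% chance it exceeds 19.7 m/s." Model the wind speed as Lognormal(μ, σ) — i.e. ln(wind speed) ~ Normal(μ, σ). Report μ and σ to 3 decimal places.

μ ≈ 1.797, σ ≈ 0.802

If T ~ Lognormal(μ,σ) then ln T ~ Normal(μ,σ), so the p-quantile of ln T is μ + z_p·σ.
ln(3.07) = 1.122 and ln(19.7) = 2.981; z_{0.2} = -0.8416, z_{0.93} = 1.476.
σ = (2.981 − 1.122)/(1.476 − (-0.8416)) = 0.802.
μ = 1.122 − (-0.8416)·0.802 = 1.797.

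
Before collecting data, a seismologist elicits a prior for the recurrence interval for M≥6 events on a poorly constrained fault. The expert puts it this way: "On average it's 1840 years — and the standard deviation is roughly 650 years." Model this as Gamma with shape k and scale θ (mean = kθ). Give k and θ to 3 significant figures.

For Gamma(k, scale θ): mean = kθ, variance = kθ², so CV = 1/√k.
CV = SD/mean = 650/1840 = 0.3533, hence k = 1/CV² = 8.01.
Then θ = mean/k = 1840/8.01 = 230.

k ≈ 8.01, θ ≈ 230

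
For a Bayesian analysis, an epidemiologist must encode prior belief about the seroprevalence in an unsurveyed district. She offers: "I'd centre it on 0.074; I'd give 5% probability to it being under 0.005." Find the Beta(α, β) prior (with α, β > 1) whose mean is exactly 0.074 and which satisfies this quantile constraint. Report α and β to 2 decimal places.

With mean 0.074 fixed, write α = 0.074s, β = 0.926s where s = α+β.
Need P(θ < 0.005) = 0.05 under Beta(0.074s, 0.926s). Normal approximation: (q−m)/√(m(1−m)/s) ≈ z_{0.05} = -1.64, so s ≈ 0.074·0.926·(-1.64)²/(0.005−0.074)² = 38.9.
At s = 38.9: P(θ<0.005) ≈ 0.001. Adjusting to match 0.05 gives s ≈ 14.72.
So α = 0.074·14.72 ≈ 1.09, β = 0.926·14.72 ≈ 13.63.

α ≈ 1.09, β ≈ 13.63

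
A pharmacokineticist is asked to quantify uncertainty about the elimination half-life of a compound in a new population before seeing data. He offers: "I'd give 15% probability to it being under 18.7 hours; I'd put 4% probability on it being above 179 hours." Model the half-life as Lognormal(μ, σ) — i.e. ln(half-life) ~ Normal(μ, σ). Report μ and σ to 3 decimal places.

μ ≈ 3.769, σ ≈ 0.810

If T ~ Lognormal(μ,σ) then ln T ~ Normal(μ,σ), so the p-quantile of ln T is μ + z_p·σ.
ln(18.7) = 2.929 and ln(179) = 5.187; z_{0.15} = -1.036, z_{0.96} = 1.751.
σ = (5.187 − 2.929)/(1.751 − (-1.036)) = 0.810.
μ = 2.929 − (-1.036)·0.810 = 3.769.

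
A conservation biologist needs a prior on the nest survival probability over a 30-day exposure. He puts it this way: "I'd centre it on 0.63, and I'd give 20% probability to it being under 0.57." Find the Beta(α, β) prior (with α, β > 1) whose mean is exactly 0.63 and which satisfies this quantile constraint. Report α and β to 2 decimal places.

α ≈ 28.40, β ≈ 16.68

With mean 0.63 fixed, write α = 0.63s, β = 0.37s where s = α+β.
Need P(θ < 0.57) = 0.2 under Beta(0.63s, 0.37s). Normal approximation: (q−m)/√(m(1−m)/s) ≈ z_{0.2} = -0.842, so s ≈ 0.63·0.37·(-0.842)²/(0.57−0.63)² = 45.9.
At s = 45.9: P(θ<0.57) ≈ 0.198. Adjusting to match 0.2 gives s ≈ 45.08.
So α = 0.63·45.08 ≈ 28.40, β = 0.37·45.08 ≈ 16.68.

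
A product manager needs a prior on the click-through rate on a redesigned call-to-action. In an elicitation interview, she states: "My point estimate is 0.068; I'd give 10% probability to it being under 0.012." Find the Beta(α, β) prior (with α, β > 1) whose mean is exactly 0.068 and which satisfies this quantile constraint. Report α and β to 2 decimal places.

α ≈ 1.33, β ≈ 18.27

With mean 0.068 fixed, write α = 0.068s, β = 0.932s where s = α+β.
Need P(θ < 0.012) = 0.1 under Beta(0.068s, 0.932s). Normal approximation: (q−m)/√(m(1−m)/s) ≈ z_{0.1} = -1.28, so s ≈ 0.068·0.932·(-1.28)²/(0.012−0.068)² = 33.2.
At s = 33.2: P(θ<0.012) ≈ 0.034. Adjusting to match 0.1 gives s ≈ 19.60.
So α = 0.068·19.60 ≈ 1.33, β = 0.932·19.60 ≈ 18.27.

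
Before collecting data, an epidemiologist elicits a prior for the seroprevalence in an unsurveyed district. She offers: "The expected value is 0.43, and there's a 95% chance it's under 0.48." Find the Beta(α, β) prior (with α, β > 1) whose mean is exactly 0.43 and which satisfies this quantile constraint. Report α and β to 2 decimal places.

α ≈ 115.05, β ≈ 152.51

With mean 0.43 fixed, write α = 0.43s, β = 0.57s where s = α+β.
Need P(θ < 0.48) = 0.95 under Beta(0.43s, 0.57s). Normal approximation: (q−m)/√(m(1−m)/s) ≈ z_{0.95} = 1.64, so s ≈ 0.43·0.57·(1.64)²/(0.48−0.43)² = 265.3.
At s = 265.3: P(θ<0.48) ≈ 0.949. Adjusting to match 0.95 gives s ≈ 267.57.
So α = 0.43·267.57 ≈ 115.05, β = 0.57·267.57 ≈ 152.51.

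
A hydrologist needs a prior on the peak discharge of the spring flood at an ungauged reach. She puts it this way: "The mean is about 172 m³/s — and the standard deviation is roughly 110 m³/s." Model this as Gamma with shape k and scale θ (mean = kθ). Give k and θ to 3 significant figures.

k ≈ 2.44, θ ≈ 70.3

For Gamma(k, scale θ): mean = kθ, variance = kθ², so CV = 1/√k.
CV = SD/mean = 110/172 = 0.6395, hence k = 1/CV² = 2.44.
Then θ = mean/k = 172/2.44 = 70.3.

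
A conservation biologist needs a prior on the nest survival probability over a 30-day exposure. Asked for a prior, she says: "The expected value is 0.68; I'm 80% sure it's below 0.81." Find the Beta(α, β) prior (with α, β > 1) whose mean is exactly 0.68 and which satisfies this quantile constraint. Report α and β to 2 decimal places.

With mean 0.68 fixed, write α = 0.68s, β = 0.32s where s = α+β.
Need P(θ < 0.81) = 0.8 under Beta(0.68s, 0.32s). Normal approximation: (q−m)/√(m(1−m)/s) ≈ z_{0.8} = 0.842, so s ≈ 0.68·0.32·(0.842)²/(0.81−0.68)² = 9.1.
At s = 9.1: P(θ<0.81) ≈ 0.794. Adjusting to match 0.8 gives s ≈ 9.47.
So α = 0.68·9.47 ≈ 6.44, β = 0.32·9.47 ≈ 3.03.

α ≈ 6.44, β ≈ 3.03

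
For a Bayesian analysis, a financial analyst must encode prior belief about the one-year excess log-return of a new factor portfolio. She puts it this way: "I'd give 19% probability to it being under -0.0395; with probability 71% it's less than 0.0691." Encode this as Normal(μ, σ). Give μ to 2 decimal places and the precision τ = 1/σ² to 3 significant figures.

For Normal(μ,σ), the p-quantile is μ + z_p·σ. Here z_{0.19} = -0.8779, z_{0.71} = 0.5534.
So -0.0395 = μ − 0.8779σ and 0.0691 = μ + 0.5534σ.
Subtracting: σ = (0.0691 − -0.0395)/(0.5534 − (-0.8779)) = 0.08.
Then μ = -0.0395 − (-0.8779)·0.08 = 0.03.
Precision τ = 1/σ² = 1/0.07588² = 174.

μ = 0.03, τ = 174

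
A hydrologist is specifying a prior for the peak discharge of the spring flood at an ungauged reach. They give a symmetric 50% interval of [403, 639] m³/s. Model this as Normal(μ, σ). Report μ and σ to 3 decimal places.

μ = 521.000, σ = 174.947

A symmetric 50% interval runs μ ± z·σ with z = 0.6745.
Half-width = 118, so σ = 118/0.6745 = 174.947.
μ is the interval midpoint, 521.000.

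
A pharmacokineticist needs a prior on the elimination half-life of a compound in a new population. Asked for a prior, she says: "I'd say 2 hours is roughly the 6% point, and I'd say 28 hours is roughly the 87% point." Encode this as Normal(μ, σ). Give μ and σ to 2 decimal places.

μ = 17.08, σ = 9.70

For Normal(μ,σ), the p-quantile is μ + z_p·σ. Here z_{0.06} = -1.555, z_{0.87} = 1.126.
So 2 = μ − 1.555σ and 28 = μ + 1.126σ.
Subtracting: σ = (28 − 2)/(1.126 − (-1.555)) = 9.70.
Then μ = 2 − (-1.555)·9.70 = 17.08.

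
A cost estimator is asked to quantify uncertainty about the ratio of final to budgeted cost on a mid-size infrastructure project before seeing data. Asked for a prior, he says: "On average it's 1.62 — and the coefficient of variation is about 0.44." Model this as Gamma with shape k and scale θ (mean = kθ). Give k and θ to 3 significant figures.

k ≈ 5.17, θ ≈ 0.314

For Gamma(k, scale θ): mean = kθ, variance = kθ², so CV = 1/√k.
CV = 0.44, hence k = 1/CV² = 5.17.
Then θ = mean/k = 1.62/5.17 = 0.314.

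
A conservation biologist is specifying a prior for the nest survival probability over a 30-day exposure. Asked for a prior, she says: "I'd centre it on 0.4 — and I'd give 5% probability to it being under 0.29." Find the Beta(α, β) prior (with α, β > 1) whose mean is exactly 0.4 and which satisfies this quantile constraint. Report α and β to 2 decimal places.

α ≈ 20.24, β ≈ 30.36

With mean 0.4 fixed, write α = 0.4s, β = 0.6s where s = α+β.
Need P(θ < 0.29) = 0.05 under Beta(0.4s, 0.6s). Normal approximation: (q−m)/√(m(1−m)/s) ≈ z_{0.05} = -1.64, so s ≈ 0.4·0.6·(-1.64)²/(0.29−0.4)² = 53.7.
At s = 53.7: P(θ<0.29) ≈ 0.045. Adjusting to match 0.05 gives s ≈ 50.61.
So α = 0.4·50.61 ≈ 20.24, β = 0.6·50.61 ≈ 30.36.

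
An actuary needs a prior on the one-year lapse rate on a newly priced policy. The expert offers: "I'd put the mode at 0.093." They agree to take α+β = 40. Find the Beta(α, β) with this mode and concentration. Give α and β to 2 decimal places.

For α,β > 1 the Beta mode is (α−1)/(α+β−2). With α+β = 40, the mode is (α−1)/38.
Set (α−1)/38 = 0.093 → α = 1 + 0.093·38 = 4.53.
β = 40 − α = 35.47.

α = 4.53, β = 35.47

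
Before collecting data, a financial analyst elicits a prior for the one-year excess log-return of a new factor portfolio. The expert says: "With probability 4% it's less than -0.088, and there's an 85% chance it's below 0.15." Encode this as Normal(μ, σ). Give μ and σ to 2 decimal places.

μ = 0.06, σ = 0.09

The p-quantile of Normal(μ,σ) is μ + z_p·σ, with z_{0.04} = -1.751 and z_{0.85} = 1.036.
Eliminate σ: μ = (z₂·x₁ − z₁·x₂)/(z₂ − z₁) = (1.036·-0.088 − (-1.751)·0.15)/2.787 = 0.06.
Then σ = (x₂ − x₁)/(z₂ − z₁) = (0.15 − -0.088)/2.787 = 0.09.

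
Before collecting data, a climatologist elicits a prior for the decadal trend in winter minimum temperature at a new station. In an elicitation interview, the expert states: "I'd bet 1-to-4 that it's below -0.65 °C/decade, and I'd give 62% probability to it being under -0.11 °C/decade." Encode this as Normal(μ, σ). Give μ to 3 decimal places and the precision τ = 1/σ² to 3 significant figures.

μ = -0.254, τ = 4.51

The p-quantile of Normal(μ,σ) is μ + z_p·σ, with z_{0.2} = -0.8416 and z_{0.62} = 0.3055.
Eliminate σ: μ = (z₂·x₁ − z₁·x₂)/(z₂ − z₁) = (0.3055·-0.65 − (-0.8416)·-0.11)/1.147 = -0.254.
Then σ = (x₂ − x₁)/(z₂ − z₁) = (-0.11 − -0.65)/1.147 = 0.471.
Precision τ = 1/σ² = 1/0.4708² = 4.51.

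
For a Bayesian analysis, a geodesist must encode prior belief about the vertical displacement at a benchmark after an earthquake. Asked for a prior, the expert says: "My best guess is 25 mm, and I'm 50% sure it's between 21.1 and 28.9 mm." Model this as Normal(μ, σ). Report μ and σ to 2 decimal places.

μ = 25.00, σ = 5.78

A symmetric 50% interval runs μ ± z·σ with z = 0.6745.
Half-width = 3.9, so σ = 3.9/0.6745 = 5.78.
μ is the stated best guess, 25.00.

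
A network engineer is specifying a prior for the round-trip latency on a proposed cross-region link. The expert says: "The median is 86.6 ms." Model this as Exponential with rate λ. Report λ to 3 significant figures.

Exponential median = ln 2 / λ, so λ = ln 2 / 86.6 = 0.008.

λ ≈ 0.008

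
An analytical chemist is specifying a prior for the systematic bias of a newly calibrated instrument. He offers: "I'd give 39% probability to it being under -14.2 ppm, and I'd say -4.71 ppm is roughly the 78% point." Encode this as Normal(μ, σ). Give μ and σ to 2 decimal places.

For Normal(μ,σ), the p-quantile is μ + z_p·σ. Here z_{0.39} = -0.2793, z_{0.78} = 0.7722.
So -14.2 = μ − 0.2793σ and -4.71 = μ + 0.7722σ.
Subtracting: σ = (-4.71 − -14.2)/(0.7722 − (-0.2793)) = 9.03.
Then μ = -14.2 − (-0.2793)·9.03 = -11.68.

μ = -11.68, σ = 9.03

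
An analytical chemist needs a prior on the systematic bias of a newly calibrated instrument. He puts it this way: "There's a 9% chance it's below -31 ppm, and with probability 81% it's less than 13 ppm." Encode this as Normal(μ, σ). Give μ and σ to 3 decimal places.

The p-quantile of Normal(μ,σ) is μ + z_p·σ, with z_{0.09} = -1.341 and z_{0.81} = 0.8779.
Eliminate σ: μ = (z₂·x₁ − z₁·x₂)/(z₂ − z₁) = (0.8779·-31 − (-1.341)·13)/2.219 = -4.410.
Then σ = (x₂ − x₁)/(z₂ − z₁) = (13 − -31)/2.219 = 19.832.

μ = -4.410, σ = 19.832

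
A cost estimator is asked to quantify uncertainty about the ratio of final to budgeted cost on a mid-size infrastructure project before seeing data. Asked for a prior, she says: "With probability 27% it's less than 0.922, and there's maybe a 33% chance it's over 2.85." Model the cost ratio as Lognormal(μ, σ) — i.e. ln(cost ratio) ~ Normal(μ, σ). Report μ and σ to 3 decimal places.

μ ≈ 0.576, σ ≈ 1.072

If T ~ Lognormal(μ,σ) then ln T ~ Normal(μ,σ), so the p-quantile of ln T is μ + z_p·σ.
ln(0.922) = -0.08121 and ln(2.85) = 1.047; z_{0.27} = -0.6128, z_{0.67} = 0.4399.
σ = (1.047 − -0.08121)/(0.4399 − (-0.6128)) = 1.072.
μ = -0.08121 − (-0.6128)·1.072 = 0.576.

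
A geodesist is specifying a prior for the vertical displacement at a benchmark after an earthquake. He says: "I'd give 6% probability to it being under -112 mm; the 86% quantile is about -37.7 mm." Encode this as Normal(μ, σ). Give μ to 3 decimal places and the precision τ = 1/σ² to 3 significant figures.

μ = -68.161, τ = 0.00126

For Normal(μ,σ), the p-quantile is μ + z_p·σ. Here z_{0.06} = -1.555, z_{0.86} = 1.08.
So -112 = μ − 1.555σ and -37.7 = μ + 1.08σ.
Subtracting: σ = (-37.7 − -112)/(1.08 − (-1.555)) = 28.196.
Then μ = -112 − (-1.555)·28.196 = -68.161.
Precision τ = 1/σ² = 1/28.2² = 0.00126.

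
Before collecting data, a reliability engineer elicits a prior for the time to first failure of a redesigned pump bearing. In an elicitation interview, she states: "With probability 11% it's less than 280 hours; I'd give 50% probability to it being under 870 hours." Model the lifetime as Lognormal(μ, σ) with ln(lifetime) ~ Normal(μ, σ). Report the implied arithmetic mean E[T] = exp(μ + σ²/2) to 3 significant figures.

If T ~ Lognormal(μ,σ) then ln T ~ Normal(μ,σ), so the p-quantile of ln T is μ + z_p·σ.
ln(280) = 5.635 and ln(870) = 6.768; z_{0.11} = -1.227, z_{0.5} = 0.
σ = (6.768 − 5.635)/(0 − (-1.227)) = 0.924.
μ = 5.635 − (-1.227)·0.924 = 6.768.
E[T] = exp(μ + σ²/2) = exp(6.768 + 0.4272) = 1330 hours.

E[T] ≈ 1330 hours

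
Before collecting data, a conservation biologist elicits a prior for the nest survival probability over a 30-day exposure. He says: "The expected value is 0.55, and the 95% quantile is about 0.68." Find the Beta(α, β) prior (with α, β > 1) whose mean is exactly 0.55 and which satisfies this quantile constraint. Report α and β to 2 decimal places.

α ≈ 20.80, β ≈ 17.02

With mean 0.55 fixed, write α = 0.55s, β = 0.45s where s = α+β.
Need P(θ < 0.68) = 0.95 under Beta(0.55s, 0.45s). Normal approximation: (q−m)/√(m(1−m)/s) ≈ z_{0.95} = 1.64, so s ≈ 0.55·0.45·(1.64)²/(0.68−0.55)² = 39.6.
At s = 39.6: P(θ<0.68) ≈ 0.954. Adjusting to match 0.95 gives s ≈ 37.82.
So α = 0.55·37.82 ≈ 20.80, β = 0.45·37.82 ≈ 17.02.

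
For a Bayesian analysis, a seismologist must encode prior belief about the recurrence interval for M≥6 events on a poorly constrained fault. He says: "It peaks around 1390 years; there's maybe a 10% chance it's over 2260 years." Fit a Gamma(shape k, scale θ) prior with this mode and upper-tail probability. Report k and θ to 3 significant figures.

Gamma(k,θ) with k>1 has mode (k−1)θ, so θ = 1390/(k−1).
Need P(X < 2260) = 0.9 with θ tied to k this way. Start at k = 2, θ = 1390: P(X<2260) ≈ 0.483.
Too low — raise k to concentrate. Iterating converges to k ≈ 8.97.
Then θ = 1390/(8.97−1) ≈ 174.

k ≈ 8.97, θ ≈ 174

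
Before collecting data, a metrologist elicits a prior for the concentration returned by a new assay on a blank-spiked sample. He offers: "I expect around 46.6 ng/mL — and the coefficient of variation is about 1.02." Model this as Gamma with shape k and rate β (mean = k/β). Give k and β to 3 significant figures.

For Gamma(k, rate β): mean = k/β, variance = k/β², so CV = 1/√k.
CV = 1.02, hence k = 1/CV² = 0.961.
Then β = k/mean = 0.961/46.6 = 0.0206.

k ≈ 0.961, β ≈ 0.0206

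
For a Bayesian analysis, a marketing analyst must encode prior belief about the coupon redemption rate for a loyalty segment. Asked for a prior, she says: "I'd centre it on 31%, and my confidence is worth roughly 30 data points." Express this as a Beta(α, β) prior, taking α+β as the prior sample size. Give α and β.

Under the effective-sample-size interpretation, Beta(α, β) has prior mean α/(α+β) and prior sample size α+β.
So α+β = 30 and α/(α+β) = 0.31, giving α = 0.31·30 = 9.3 and β = 30 − 9.3 = 20.7.

α = 9.3, β = 20.7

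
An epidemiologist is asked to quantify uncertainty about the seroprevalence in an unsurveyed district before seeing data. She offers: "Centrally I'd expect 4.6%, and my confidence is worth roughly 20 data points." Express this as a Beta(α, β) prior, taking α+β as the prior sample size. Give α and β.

α = 0.92, β = 19.08

Under the effective-sample-size interpretation, Beta(α, β) has prior mean α/(α+β) and prior sample size α+β.
So α+β = 20 and α/(α+β) = 0.046, giving α = 0.046·20 = 0.92 and β = 20 − 0.92 = 19.08.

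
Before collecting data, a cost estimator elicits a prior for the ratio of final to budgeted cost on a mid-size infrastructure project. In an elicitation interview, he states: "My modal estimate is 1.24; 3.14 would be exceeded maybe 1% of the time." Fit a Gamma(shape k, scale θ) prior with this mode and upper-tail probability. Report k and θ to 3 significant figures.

Gamma(k,θ) with k>1 has mode (k−1)θ, so θ = 1.24/(k−1).
Need P(X < 3.14) = 0.99 with θ tied to k this way. Start at k = 2, θ = 1.24: P(X<3.14) ≈ 0.719.
Too low — raise k to concentrate. Iterating converges to k ≈ 6.42.
Then θ = 1.24/(6.42−1) ≈ 0.229.

k ≈ 6.42, θ ≈ 0.229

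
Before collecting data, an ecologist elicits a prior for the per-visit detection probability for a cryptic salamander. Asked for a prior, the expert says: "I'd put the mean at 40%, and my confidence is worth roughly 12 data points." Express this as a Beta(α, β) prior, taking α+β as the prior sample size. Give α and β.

Under the effective-sample-size interpretation, Beta(α, β) has prior mean α/(α+β) and prior sample size α+β.
So α+β = 12 and α/(α+β) = 0.4, giving α = 0.4·12 = 4.8 and β = 12 − 4.8 = 7.2.

α = 4.8, β = 7.2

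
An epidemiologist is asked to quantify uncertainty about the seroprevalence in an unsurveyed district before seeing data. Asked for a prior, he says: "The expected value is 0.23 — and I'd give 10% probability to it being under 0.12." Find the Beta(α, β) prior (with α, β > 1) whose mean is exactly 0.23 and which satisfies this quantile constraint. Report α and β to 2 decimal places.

With mean 0.23 fixed, write α = 0.23s, β = 0.77s where s = α+β.
Need P(θ < 0.12) = 0.1 under Beta(0.23s, 0.77s). Normal approximation: (q−m)/√(m(1−m)/s) ≈ z_{0.1} = -1.28, so s ≈ 0.23·0.77·(-1.28)²/(0.12−0.23)² = 24.0.
At s = 24.0: P(θ<0.12) ≈ 0.082. Adjusting to match 0.1 gives s ≈ 20.78.
So α = 0.23·20.78 ≈ 4.78, β = 0.77·20.78 ≈ 16.00.

α ≈ 4.78, β ≈ 16.00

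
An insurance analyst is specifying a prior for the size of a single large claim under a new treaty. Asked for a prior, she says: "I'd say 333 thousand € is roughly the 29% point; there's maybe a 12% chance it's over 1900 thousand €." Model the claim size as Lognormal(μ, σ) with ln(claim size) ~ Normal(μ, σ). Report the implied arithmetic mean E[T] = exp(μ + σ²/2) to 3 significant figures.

If T ~ Lognormal(μ,σ) then ln T ~ Normal(μ,σ), so the p-quantile of ln T is μ + z_p·σ.
ln(333) = 5.808 and ln(1900) = 7.55; z_{0.29} = -0.5534, z_{0.88} = 1.175.
σ = (7.55 − 5.808)/(1.175 − (-0.5534)) = 1.008.
μ = 5.808 − (-0.5534)·1.008 = 6.366.
E[T] = exp(μ + σ²/2) = exp(6.366 + 0.5076) = 966 thousand €.

E[T] ≈ 966 thousand €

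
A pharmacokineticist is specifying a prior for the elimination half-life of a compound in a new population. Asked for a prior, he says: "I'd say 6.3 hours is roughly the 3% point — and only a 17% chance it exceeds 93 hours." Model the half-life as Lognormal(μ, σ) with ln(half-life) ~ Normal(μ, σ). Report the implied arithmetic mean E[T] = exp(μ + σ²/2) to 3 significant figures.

E[T] ≈ 59 hours

If T ~ Lognormal(μ,σ) then ln T ~ Normal(μ,σ), so the p-quantile of ln T is μ + z_p·σ.
ln(6.3) = 1.841 and ln(93) = 4.533; z_{0.03} = -1.881, z_{0.83} = 0.9542.
σ = (4.533 − 1.841)/(0.9542 − (-1.881)) = 0.950.
μ = 1.841 − (-1.881)·0.950 = 3.627.
E[T] = exp(μ + σ²/2) = exp(3.627 + 0.4509) = 59 hours.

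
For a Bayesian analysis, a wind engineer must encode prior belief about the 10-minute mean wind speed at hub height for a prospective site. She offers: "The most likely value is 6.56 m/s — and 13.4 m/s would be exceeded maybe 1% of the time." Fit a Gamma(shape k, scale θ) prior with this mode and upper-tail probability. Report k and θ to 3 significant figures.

k ≈ 10.6, θ ≈ 0.684

Gamma(k,θ) with k>1 has mode (k−1)θ, so θ = 6.56/(k−1).
Need P(X < 13.4) = 0.99 with θ tied to k this way. Start at k = 2, θ = 6.56: P(X<13.4) ≈ 0.605.
Too low — raise k to concentrate. Iterating converges to k ≈ 10.6.
Then θ = 6.56/(10.6−1) ≈ 0.684.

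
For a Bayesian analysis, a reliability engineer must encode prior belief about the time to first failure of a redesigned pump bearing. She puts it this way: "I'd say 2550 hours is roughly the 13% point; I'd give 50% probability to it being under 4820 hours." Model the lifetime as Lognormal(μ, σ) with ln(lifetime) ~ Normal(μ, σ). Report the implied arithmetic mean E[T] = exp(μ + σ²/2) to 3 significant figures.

If T ~ Lognormal(μ,σ) then ln T ~ Normal(μ,σ), so the p-quantile of ln T is μ + z_p·σ.
ln(2550) = 7.844 and ln(4820) = 8.481; z_{0.13} = -1.126, z_{0.5} = 0.
σ = (8.481 − 7.844)/(0 − (-1.126)) = 0.565.
μ = 7.844 − (-1.126)·0.565 = 8.481.
E[T] = exp(μ + σ²/2) = exp(8.481 + 0.1597) = 5650 hours.

E[T] ≈ 5650 hours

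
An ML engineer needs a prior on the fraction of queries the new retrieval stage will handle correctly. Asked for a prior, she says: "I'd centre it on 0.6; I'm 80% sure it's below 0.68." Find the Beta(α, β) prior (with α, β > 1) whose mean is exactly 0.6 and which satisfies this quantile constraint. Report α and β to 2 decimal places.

With mean 0.6 fixed, write α = 0.6s, β = 0.4s where s = α+β.
Need P(θ < 0.68) = 0.8 under Beta(0.6s, 0.4s). Normal approximation: (q−m)/√(m(1−m)/s) ≈ z_{0.8} = 0.842, so s ≈ 0.6·0.4·(0.842)²/(0.68−0.6)² = 26.6.
At s = 26.6: P(θ<0.68) ≈ 0.797. Adjusting to match 0.8 gives s ≈ 27.10.
So α = 0.6·27.10 ≈ 16.26, β = 0.4·27.10 ≈ 10.84.

α ≈ 16.26, β ≈ 10.84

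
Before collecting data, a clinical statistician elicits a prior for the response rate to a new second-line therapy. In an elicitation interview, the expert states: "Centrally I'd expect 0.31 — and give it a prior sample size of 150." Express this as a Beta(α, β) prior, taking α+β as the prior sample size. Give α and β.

α = 46.5, β = 103.5

Under the effective-sample-size interpretation, Beta(α, β) has prior mean α/(α+β) and prior sample size α+β.
So α+β = 150 and α/(α+β) = 0.31, giving α = 0.31·150 = 46.5 and β = 150 − 46.5 = 103.5.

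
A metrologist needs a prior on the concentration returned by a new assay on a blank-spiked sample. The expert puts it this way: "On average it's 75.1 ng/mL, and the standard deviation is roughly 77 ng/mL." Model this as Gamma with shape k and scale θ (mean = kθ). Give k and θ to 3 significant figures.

For Gamma(k, scale θ): mean = kθ, variance = kθ², so CV = 1/√k.
CV = SD/mean = 77/75.1 = 1.025, hence k = 1/CV² = 0.951.
Then θ = mean/k = 75.1/0.951 = 78.9.

k ≈ 0.951, θ ≈ 78.9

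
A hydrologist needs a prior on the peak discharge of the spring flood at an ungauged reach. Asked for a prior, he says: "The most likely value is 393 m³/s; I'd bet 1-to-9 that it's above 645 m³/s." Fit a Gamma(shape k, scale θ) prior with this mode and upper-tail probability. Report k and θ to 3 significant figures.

Gamma(k,θ) with k>1 has mode (k−1)θ, so θ = 393/(k−1).
Need P(X < 645) = 0.9 with θ tied to k this way. Start at k = 2, θ = 393: P(X<645) ≈ 0.488.
Too low — raise k to concentrate. Iterating converges to k ≈ 8.68.
Then θ = 393/(8.68−1) ≈ 51.2.

k ≈ 8.68, θ ≈ 51.2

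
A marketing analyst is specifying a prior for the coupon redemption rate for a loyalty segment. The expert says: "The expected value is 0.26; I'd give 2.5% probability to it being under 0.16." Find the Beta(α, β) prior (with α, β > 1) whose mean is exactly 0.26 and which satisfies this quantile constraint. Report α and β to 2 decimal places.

With mean 0.26 fixed, write α = 0.26s, β = 0.74s where s = α+β.
Need P(θ < 0.16) = 0.025 under Beta(0.26s, 0.74s). Normal approximation: (q−m)/√(m(1−m)/s) ≈ z_{0.025} = -1.96, so s ≈ 0.26·0.74·(-1.96)²/(0.16−0.26)² = 73.9.
At s = 73.9: P(θ<0.16) ≈ 0.016. Adjusting to match 0.025 gives s ≈ 62.59.
So α = 0.26·62.59 ≈ 16.27, β = 0.74·62.59 ≈ 46.32.

α ≈ 16.27, β ≈ 46.32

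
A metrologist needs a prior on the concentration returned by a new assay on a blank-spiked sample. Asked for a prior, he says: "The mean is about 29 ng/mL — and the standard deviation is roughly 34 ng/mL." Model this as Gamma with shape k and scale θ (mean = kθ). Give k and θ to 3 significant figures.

For Gamma(k, scale θ): mean = kθ, variance = kθ², so CV = 1/√k.
CV = SD/mean = 34/29 = 1.172, hence k = 1/CV² = 0.728.
Then θ = mean/k = 29/0.728 = 39.9.

k ≈ 0.728, θ ≈ 39.9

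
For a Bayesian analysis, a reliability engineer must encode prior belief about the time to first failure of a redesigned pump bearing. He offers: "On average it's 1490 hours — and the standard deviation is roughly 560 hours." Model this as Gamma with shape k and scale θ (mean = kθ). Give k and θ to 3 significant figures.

k ≈ 7.08, θ ≈ 210

For Gamma(k, scale θ): mean = kθ, variance = kθ², so CV = 1/√k.
CV = SD/mean = 560/1490 = 0.3758, hence k = 1/CV² = 7.08.
Then θ = mean/k = 1490/7.08 = 210.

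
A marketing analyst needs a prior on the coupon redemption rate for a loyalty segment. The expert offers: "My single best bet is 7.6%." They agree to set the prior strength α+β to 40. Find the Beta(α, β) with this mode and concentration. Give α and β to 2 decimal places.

α = 3.89, β = 36.11

For α,β > 1 the Beta mode is (α−1)/(α+β−2). With α+β = 40, the mode is (α−1)/38.
Set (α−1)/38 = 0.076 → α = 1 + 0.076·38 = 3.89.
β = 40 − α = 36.11.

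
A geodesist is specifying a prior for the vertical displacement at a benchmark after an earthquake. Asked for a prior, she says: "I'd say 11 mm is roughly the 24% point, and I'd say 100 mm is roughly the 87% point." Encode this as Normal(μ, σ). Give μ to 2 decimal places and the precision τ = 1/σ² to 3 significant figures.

μ = 45.30, τ = 0.000424

For Normal(μ,σ), the p-quantile is μ + z_p·σ. Here z_{0.24} = -0.7063, z_{0.87} = 1.126.
So 11 = μ − 0.7063σ and 100 = μ + 1.126σ.
Subtracting: σ = (100 − 11)/(1.126 − (-0.7063)) = 48.56.
Then μ = 11 − (-0.7063)·48.56 = 45.30.
Precision τ = 1/σ² = 1/48.56² = 0.000424.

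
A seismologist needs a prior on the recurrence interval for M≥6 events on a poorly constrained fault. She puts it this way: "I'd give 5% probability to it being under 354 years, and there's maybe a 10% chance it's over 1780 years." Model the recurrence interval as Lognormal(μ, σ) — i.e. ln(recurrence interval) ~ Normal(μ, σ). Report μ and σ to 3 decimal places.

If T ~ Lognormal(μ,σ) then ln T ~ Normal(μ,σ), so the p-quantile of ln T is μ + z_p·σ.
ln(354) = 5.869 and ln(1780) = 7.484; z_{0.05} = -1.645, z_{0.9} = 1.282.
σ = (7.484 − 5.869)/(1.282 − (-1.645)) = 0.552.
μ = 5.869 − (-1.645)·0.552 = 6.777.

μ ≈ 6.777, σ ≈ 0.552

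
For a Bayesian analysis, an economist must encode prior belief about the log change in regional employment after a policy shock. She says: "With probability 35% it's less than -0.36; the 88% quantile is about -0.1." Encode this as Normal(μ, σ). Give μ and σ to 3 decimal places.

μ = -0.296, σ = 0.167

The p-quantile of Normal(μ,σ) is μ + z_p·σ, with z_{0.35} = -0.3853 and z_{0.88} = 1.175.
Eliminate σ: μ = (z₂·x₁ − z₁·x₂)/(z₂ − z₁) = (1.175·-0.36 − (-0.3853)·-0.1)/1.56 = -0.296.
Then σ = (x₂ − x₁)/(z₂ − z₁) = (-0.1 − -0.36)/1.56 = 0.167.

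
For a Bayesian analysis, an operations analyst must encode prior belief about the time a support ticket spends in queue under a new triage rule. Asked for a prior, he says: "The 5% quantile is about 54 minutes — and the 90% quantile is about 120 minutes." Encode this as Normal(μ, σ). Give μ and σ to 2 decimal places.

μ = 91.10, σ = 22.55

The p-quantile of Normal(μ,σ) is μ + z_p·σ, with z_{0.05} = -1.645 and z_{0.9} = 1.282.
Eliminate σ: μ = (z₂·x₁ − z₁·x₂)/(z₂ − z₁) = (1.282·54 − (-1.645)·120)/2.926 = 91.10.
Then σ = (x₂ − x₁)/(z₂ − z₁) = (120 − 54)/2.926 = 22.55.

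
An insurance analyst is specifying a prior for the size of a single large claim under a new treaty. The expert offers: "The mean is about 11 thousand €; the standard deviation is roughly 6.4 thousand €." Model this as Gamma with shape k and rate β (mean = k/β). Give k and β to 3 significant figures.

k ≈ 2.95, β ≈ 0.269

For Gamma(k, rate β): mean = k/β, variance = k/β², so CV = 1/√k.
CV = SD/mean = 6.4/11 = 0.5818, hence k = 1/CV² = 2.95.
Then β = k/mean = 2.95/11 = 0.269.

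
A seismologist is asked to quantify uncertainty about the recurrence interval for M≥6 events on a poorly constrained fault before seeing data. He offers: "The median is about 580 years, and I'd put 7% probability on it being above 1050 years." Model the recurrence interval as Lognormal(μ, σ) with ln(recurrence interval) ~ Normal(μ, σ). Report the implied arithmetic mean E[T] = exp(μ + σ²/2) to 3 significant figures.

E[T] ≈ 629 years

If T ~ Lognormal(μ,σ) then ln T ~ Normal(μ,σ), so the p-quantile of ln T is μ + z_p·σ.
ln(580) = 6.363 and ln(1050) = 6.957; z_{0.5} = 0, z_{0.93} = 1.476.
σ = (6.957 − 6.363)/(1.476 − (0)) = 0.402.
μ = 6.363 − (0)·0.402 = 6.363.
E[T] = exp(μ + σ²/2) = exp(6.363 + 0.0809) = 629 years.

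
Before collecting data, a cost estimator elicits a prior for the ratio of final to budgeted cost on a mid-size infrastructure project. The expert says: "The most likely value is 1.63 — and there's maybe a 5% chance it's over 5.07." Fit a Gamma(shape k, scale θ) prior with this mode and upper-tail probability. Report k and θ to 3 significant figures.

Gamma(k,θ) with k>1 has mode (k−1)θ, so θ = 1.63/(k−1).
Need P(X < 5.07) = 0.95 with θ tied to k this way. Start at k = 2, θ = 1.63: P(X<5.07) ≈ 0.817.
Too low — raise k to concentrate. Iterating converges to k ≈ 3.05.
Then θ = 1.63/(3.05−1) ≈ 0.797.

k ≈ 3.05, θ ≈ 0.797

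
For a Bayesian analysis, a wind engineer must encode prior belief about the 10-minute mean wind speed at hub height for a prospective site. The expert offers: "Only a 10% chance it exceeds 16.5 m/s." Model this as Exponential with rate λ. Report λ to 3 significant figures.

P(T > 16.5) = e^(−λ·16.5) = 0.1, so λ = −ln(0.1)/16.5 = 0.14.

λ ≈ 0.14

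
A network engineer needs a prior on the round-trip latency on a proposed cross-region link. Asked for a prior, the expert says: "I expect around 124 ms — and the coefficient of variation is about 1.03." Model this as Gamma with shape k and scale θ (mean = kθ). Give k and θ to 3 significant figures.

k ≈ 0.943, θ ≈ 132

For Gamma(k, scale θ): mean = kθ, variance = kθ², so CV = 1/√k.
CV = 1.03, hence k = 1/CV² = 0.943.
Then θ = mean/k = 124/0.943 = 132.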